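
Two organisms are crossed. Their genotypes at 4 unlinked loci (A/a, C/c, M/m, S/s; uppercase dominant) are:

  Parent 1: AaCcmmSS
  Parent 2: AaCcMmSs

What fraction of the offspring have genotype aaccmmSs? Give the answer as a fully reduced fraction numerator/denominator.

P(aaccmmSs) = 1/64

AaCcmmSS gametes: ACmS×4, AcmS×4, aCmS×4, acmS×4
AaCcMmSs gametes: ACMS×1, ACMs×1, ACmS×1, ACms×1, AcMS×1, AcMs×1, AcmS×1, Acms×1, aCMS×1, aCMs×1, aCmS×1, aCms×1, acMS×1, acMs×1, acmS×1, acms×1
AaCcmmSS×AaCcMmSs grid (16·16=256): AACCMmSS=4 AACCMmSs=4 AACCmmSS=4 AACCmmSs=4 AACcMmSS=8 AACcMmSs=8 AACcmmSS=8 AACcmmSs=8 AAccMmSS=4 AAccMmSs=4 AAccmmSS=4 AAccmmSs=4 AaCCMmSS=8 AaCCMmSs=8 AaCCmmSS=8 AaCCmmSs=8 AaCcMmSS=16 AaCcMmSs=16 AaCcmmSS=16 AaCcmmSs=16 AaccMmSS=8 AaccMmSs=8 AaccmmSS=8 AaccmmSs=8 aaCCMmSS=4 aaCCMmSs=4 aaCCmmSS=4 aaCCmmSs=4 aaCcMmSS=8 aaCcMmSs=8 aaCcmmSS=8 aaCcmmSs=8 aaccMmSS=4 aaccMmSs=4 aaccmmSS=4 aaccmmSs=4
aaccmmSs hits 4/256; gcd=4; 4÷4/256÷4 = 1/64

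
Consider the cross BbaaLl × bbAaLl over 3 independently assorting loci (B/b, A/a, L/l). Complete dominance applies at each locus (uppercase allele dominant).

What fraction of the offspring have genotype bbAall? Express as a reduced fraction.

P(bbAall) = 1/16

BbaaLl gametes: BaL×2, Bal×2, baL×2, bal×2
bbAaLl gametes: bAL×2, bAl×2, baL×2, bal×2
BbaaLl×bbAaLl grid (8·8=64): BbAaLL=4 BbAaLl=8 BbAall=4 BbaaLL=4 BbaaLl=8 Bbaall=4 bbAaLL=4 bbAaLl=8 bbAall=4 bbaaLL=4 bbaaLl=8 bbaall=4
bbAall hits 4/64; gcd=4; 4÷4/64÷4 = 1/16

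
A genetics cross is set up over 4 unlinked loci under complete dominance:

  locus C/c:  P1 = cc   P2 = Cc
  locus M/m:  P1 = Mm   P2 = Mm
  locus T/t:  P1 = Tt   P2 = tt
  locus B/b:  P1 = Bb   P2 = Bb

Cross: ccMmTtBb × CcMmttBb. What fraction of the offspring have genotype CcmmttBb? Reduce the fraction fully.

P(CcmmttBb) = 1/32

ccMmTtBb gametes: cMTB×2, cMTb×2, cMtB×2, cMtb×2, cmTB×2, cmTb×2, cmtB×2, cmtb×2
CcMmttBb gametes: CMtB×2, CMtb×2, CmtB×2, Cmtb×2, cMtB×2, cMtb×2, cmtB×2, cmtb×2
ccMmTtBb×CcMmttBb grid (16·16=256): CcMMTtBB=4 CcMMTtBb=8 CcMMTtbb=4 CcMMttBB=4 CcMMttBb=8 CcMMttbb=4 CcMmTtBB=8 CcMmTtBb=16 CcMmTtbb=8 CcMmttBB=8 CcMmttBb=16 CcMmttbb=8 CcmmTtBB=4 CcmmTtBb=8 CcmmTtbb=4 CcmmttBB=4 CcmmttBb=8 Ccmmttbb=4 ccMMTtBB=4 ccMMTtBb=8 ccMMTtbb=4 ccMMttBB=4 ccMMttBb=8 ccMMttbb=4 ccMmTtBB=8 ccMmTtBb=16 ccMmTtbb=8 ccMmttBB=8 ccMmttBb=16 ccMmttbb=8 ccmmTtBB=4 ccmmTtBb=8 ccmmTtbb=4 ccmmttBB=4 ccmmttBb=8 ccmmttbb=4
CcmmttBb hits 8/256; gcd=8; 8÷8/256÷8 = 1/32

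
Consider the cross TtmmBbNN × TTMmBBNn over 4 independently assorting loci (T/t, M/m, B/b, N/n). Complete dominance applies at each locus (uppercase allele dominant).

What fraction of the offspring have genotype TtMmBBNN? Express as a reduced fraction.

TtmmBbNN gametes: TmBN×4, TmbN×4, tmBN×4, tmbN×4
TTMmBBNn gametes: TMBN×4, TMBn×4, TmBN×4, TmBn×4
TtmmBbNN×TTMmBBNn grid (16·16=256): TTMmBBNN=16 TTMmBBNn=16 TTMmBbNN=16 TTMmBbNn=16 TTmmBBNN=16 TTmmBBNn=16 TTmmBbNN=16 TTmmBbNn=16 TtMmBBNN=16 TtMmBBNn=16 TtMmBbNN=16 TtMmBbNn=16 TtmmBBNN=16 TtmmBBNn=16 TtmmBbNN=16 TtmmBbNn=16
TtMmBBNN hits 16/256; gcd=16; 16÷16/256÷16 = 1/16

P(TtMmBBNN) = 1/16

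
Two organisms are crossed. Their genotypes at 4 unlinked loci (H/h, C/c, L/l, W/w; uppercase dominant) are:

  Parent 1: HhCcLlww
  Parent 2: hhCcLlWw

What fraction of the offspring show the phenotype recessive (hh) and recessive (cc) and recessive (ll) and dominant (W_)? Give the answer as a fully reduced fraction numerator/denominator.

P(hh cc ll W_) = 1/64

HhCcLlww gametes: HCLw×2, HClw×2, HcLw×2, Hclw×2, hCLw×2, hClw×2, hcLw×2, hclw×2
hhCcLlWw gametes: hCLW×2, hCLw×2, hClW×2, hClw×2, hcLW×2, hcLw×2, hclW×2, hclw×2
HhCcLlww×hhCcLlWw grid (16·16=256): HhCCLLWw=4 HhCCLLww=4 HhCCLlWw=8 HhCCLlww=8 HhCCllWw=4 HhCCllww=4 HhCcLLWw=8 HhCcLLww=8 HhCcLlWw=16 HhCcLlww=16 HhCcllWw=8 HhCcllww=8 HhccLLWw=4 HhccLLww=4 HhccLlWw=8 HhccLlww=8 HhccllWw=4 Hhccllww=4 hhCCLLWw=4 hhCCLLww=4 hhCCLlWw=8 hhCCLlww=8 hhCCllWw=4 hhCCllww=4 hhCcLLWw=8 hhCcLLww=8 hhCcLlWw=16 hhCcLlww=16 hhCcllWw=8 hhCcllww=8 hhccLLWw=4 hhccLLww=4 hhccLlWw=8 hhccLlww=8 hhccllWw=4 hhccllww=4
hh cc ll W_ hits 4/256; gcd=4; 4÷4/256÷4 = 1/64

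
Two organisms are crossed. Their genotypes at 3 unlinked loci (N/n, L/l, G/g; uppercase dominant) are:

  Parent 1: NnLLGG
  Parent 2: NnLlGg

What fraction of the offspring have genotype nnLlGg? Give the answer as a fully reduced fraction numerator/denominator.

NnLLGG gametes: NLG×4, nLG×4
NnLlGg gametes: NLG×1, NLg×1, NlG×1, Nlg×1, nLG×1, nLg×1, nlG×1, nlg×1
NnLLGG×NnLlGg grid (8·8=64): NNLLGG=4 NNLLGg=4 NNLlGG=4 NNLlGg=4 NnLLGG=8 NnLLGg=8 NnLlGG=8 NnLlGg=8 nnLLGG=4 nnLLGg=4 nnLlGG=4 nnLlGg=4
nnLlGg hits 4/64; gcd=4; 4÷4/64÷4 = 1/16

P(nnLlGg) = 1/16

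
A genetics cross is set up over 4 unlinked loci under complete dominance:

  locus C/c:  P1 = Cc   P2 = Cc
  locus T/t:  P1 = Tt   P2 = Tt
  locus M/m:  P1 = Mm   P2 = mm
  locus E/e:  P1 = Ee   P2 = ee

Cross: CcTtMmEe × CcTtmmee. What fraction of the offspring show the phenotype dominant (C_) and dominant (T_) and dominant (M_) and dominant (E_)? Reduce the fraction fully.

CcTtMmEe gametes: CTME×1, CTMe×1, CTmE×1, CTme×1, CtME×1, CtMe×1, CtmE×1, Ctme×1, cTME×1, cTMe×1, cTmE×1, cTme×1, ctME×1, ctMe×1, ctmE×1, ctme×1
CcTtmmee gametes: CTme×4, Ctme×4, cTme×4, ctme×4
CcTtMmEe×CcTtmmee grid (16·16=256): CCTTMmEe=4 CCTTMmee=4 CCTTmmEe=4 CCTTmmee=4 CCTtMmEe=8 CCTtMmee=8 CCTtmmEe=8 CCTtmmee=8 CCttMmEe=4 CCttMmee=4 CCttmmEe=4 CCttmmee=4 CcTTMmEe=8 CcTTMmee=8 CcTTmmEe=8 CcTTmmee=8 CcTtMmEe=16 CcTtMmee=16 CcTtmmEe=16 CcTtmmee=16 CcttMmEe=8 CcttMmee=8 CcttmmEe=8 Ccttmmee=8 ccTTMmEe=4 ccTTMmee=4 ccTTmmEe=4 ccTTmmee=4 ccTtMmEe=8 ccTtMmee=8 ccTtmmEe=8 ccTtmmee=8 ccttMmEe=4 ccttMmee=4 ccttmmEe=4 ccttmmee=4
C_ T_ M_ E_ hits 36/256; gcd=4; 36÷4/256÷4 = 9/64

P(C_ T_ M_ E_) = 9/64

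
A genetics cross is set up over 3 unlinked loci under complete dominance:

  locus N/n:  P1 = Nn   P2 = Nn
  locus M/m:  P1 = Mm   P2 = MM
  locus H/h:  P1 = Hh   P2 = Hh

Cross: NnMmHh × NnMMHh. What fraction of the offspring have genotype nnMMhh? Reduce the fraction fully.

NnMmHh gametes: NMH×1, NMh×1, NmH×1, Nmh×1, nMH×1, nMh×1, nmH×1, nmh×1
NnMMHh gametes: NMH×2, NMh×2, nMH×2, nMh×2
NnMmHh×NnMMHh grid (8·8=64): NNMMHH=2 NNMMHh=4 NNMMhh=2 NNMmHH=2 NNMmHh=4 NNMmhh=2 NnMMHH=4 NnMMHh=8 NnMMhh=4 NnMmHH=4 NnMmHh=8 NnMmhh=4 nnMMHH=2 nnMMHh=4 nnMMhh=2 nnMmHH=2 nnMmHh=4 nnMmhh=2
nnMMhh hits 2/64; gcd=2; 2÷2/64÷2 = 1/32

P(nnMMhh) = 1/32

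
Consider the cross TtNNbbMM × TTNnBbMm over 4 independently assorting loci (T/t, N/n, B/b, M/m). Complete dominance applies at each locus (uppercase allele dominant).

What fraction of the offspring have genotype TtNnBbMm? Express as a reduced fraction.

TtNNbbMM gametes: TNbM×8, tNbM×8
TTNnBbMm gametes: TNBM×2, TNBm×2, TNbM×2, TNbm×2, TnBM×2, TnBm×2, TnbM×2, Tnbm×2
TtNNbbMM×TTNnBbMm grid (16·16=256): TTNNBbMM=16 TTNNBbMm=16 TTNNbbMM=16 TTNNbbMm=16 TTNnBbMM=16 TTNnBbMm=16 TTNnbbMM=16 TTNnbbMm=16 TtNNBbMM=16 TtNNBbMm=16 TtNNbbMM=16 TtNNbbMm=16 TtNnBbMM=16 TtNnBbMm=16 TtNnbbMM=16 TtNnbbMm=16
TtNnBbMm hits 16/256; gcd=16; 16÷16/256÷16 = 1/16

P(TtNnBbMm) = 1/16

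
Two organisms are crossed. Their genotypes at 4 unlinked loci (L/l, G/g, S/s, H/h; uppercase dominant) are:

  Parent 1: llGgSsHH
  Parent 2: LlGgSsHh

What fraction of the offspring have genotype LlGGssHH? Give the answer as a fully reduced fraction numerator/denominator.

P(LlGGssHH) = 1/64

llGgSsHH gametes: lGSH×4, lGsH×4, lgSH×4, lgsH×4
LlGgSsHh gametes: LGSH×1, LGSh×1, LGsH×1, LGsh×1, LgSH×1, LgSh×1, LgsH×1, Lgsh×1, lGSH×1, lGSh×1, lGsH×1, lGsh×1, lgSH×1, lgSh×1, lgsH×1, lgsh×1
llGgSsHH×LlGgSsHh grid (16·16=256): LlGGSSHH=4 LlGGSSHh=4 LlGGSsHH=8 LlGGSsHh=8 LlGGssHH=4 LlGGssHh=4 LlGgSSHH=8 LlGgSSHh=8 LlGgSsHH=16 LlGgSsHh=16 LlGgssHH=8 LlGgssHh=8 LlggSSHH=4 LlggSSHh=4 LlggSsHH=8 LlggSsHh=8 LlggssHH=4 LlggssHh=4 llGGSSHH=4 llGGSSHh=4 llGGSsHH=8 llGGSsHh=8 llGGssHH=4 llGGssHh=4 llGgSSHH=8 llGgSSHh=8 llGgSsHH=16 llGgSsHh=16 llGgssHH=8 llGgssHh=8 llggSSHH=4 llggSSHh=4 llggSsHH=8 llggSsHh=8 llggssHH=4 llggssHh=4
LlGGssHH hits 4/256; gcd=4; 4÷4/256÷4 = 1/64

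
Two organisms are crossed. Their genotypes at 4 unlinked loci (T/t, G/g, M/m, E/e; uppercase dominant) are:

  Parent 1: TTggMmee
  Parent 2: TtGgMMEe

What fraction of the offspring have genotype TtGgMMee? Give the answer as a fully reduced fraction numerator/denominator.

TTggMmee gametes: TgMe×8, Tgme×8
TtGgMMEe gametes: TGME×2, TGMe×2, TgME×2, TgMe×2, tGME×2, tGMe×2, tgME×2, tgMe×2
TTggMmee×TtGgMMEe grid (16·16=256): TTGgMMEe=16 TTGgMMee=16 TTGgMmEe=16 TTGgMmee=16 TTggMMEe=16 TTggMMee=16 TTggMmEe=16 TTggMmee=16 TtGgMMEe=16 TtGgMMee=16 TtGgMmEe=16 TtGgMmee=16 TtggMMEe=16 TtggMMee=16 TtggMmEe=16 TtggMmee=16
TtGgMMee hits 16/256; gcd=16; 16÷16/256÷16 = 1/16

P(TtGgMMee) = 1/16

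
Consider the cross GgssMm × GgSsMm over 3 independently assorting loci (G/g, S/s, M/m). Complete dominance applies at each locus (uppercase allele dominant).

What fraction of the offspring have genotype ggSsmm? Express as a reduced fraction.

P(ggSsmm) = 1/32

GgssMm gametes: GsM×2, Gsm×2, gsM×2, gsm×2
GgSsMm gametes: GSM×1, GSm×1, GsM×1, Gsm×1, gSM×1, gSm×1, gsM×1, gsm×1
GgssMm×GgSsMm grid (8·8=64): GGSsMM=2 GGSsMm=4 GGSsmm=2 GGssMM=2 GGssMm=4 GGssmm=2 GgSsMM=4 GgSsMm=8 GgSsmm=4 GgssMM=4 GgssMm=8 Ggssmm=4 ggSsMM=2 ggSsMm=4 ggSsmm=2 ggssMM=2 ggssMm=4 ggssmm=2
ggSsmm hits 2/64; gcd=2; 2÷2/64÷2 = 1/32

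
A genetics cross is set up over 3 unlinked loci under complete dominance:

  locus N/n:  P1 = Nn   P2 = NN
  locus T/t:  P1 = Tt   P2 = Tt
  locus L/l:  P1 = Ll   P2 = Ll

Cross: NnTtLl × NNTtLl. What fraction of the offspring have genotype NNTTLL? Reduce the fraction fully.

P(NNTTLL) = 1/32

NnTtLl gametes: NTL×1, NTl×1, NtL×1, Ntl×1, nTL×1, nTl×1, ntL×1, ntl×1
NNTtLl gametes: NTL×2, NTl×2, NtL×2, Ntl×2
NnTtLl×NNTtLl grid (8·8=64): NNTTLL=2 NNTTLl=4 NNTTll=2 NNTtLL=4 NNTtLl=8 NNTtll=4 NNttLL=2 NNttLl=4 NNttll=2 NnTTLL=2 NnTTLl=4 NnTTll=2 NnTtLL=4 NnTtLl=8 NnTtll=4 NnttLL=2 NnttLl=4 Nnttll=2
NNTTLL hits 2/64; gcd=2; 2÷2/64÷2 = 1/32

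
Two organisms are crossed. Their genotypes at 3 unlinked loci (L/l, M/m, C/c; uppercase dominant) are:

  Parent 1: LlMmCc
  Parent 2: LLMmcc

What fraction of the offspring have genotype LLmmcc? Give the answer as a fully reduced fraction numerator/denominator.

P(LLmmcc) = 1/16

LlMmCc gametes: LMC×1, LMc×1, LmC×1, Lmc×1, lMC×1, lMc×1, lmC×1, lmc×1
LLMmcc gametes: LMc×4, Lmc×4
LlMmCc×LLMmcc grid (8·8=64): LLMMCc=4 LLMMcc=4 LLMmCc=8 LLMmcc=8 LLmmCc=4 LLmmcc=4 LlMMCc=4 LlMMcc=4 LlMmCc=8 LlMmcc=8 LlmmCc=4 Llmmcc=4
LLmmcc hits 4/64; gcd=4; 4÷4/64÷4 = 1/16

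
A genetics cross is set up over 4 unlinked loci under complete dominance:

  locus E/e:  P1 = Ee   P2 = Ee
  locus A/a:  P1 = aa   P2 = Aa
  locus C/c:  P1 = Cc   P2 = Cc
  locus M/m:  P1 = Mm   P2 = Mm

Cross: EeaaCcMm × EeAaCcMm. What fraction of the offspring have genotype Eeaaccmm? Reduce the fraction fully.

P(Eeaaccmm) = 1/64

EeaaCcMm gametes: EaCM×2, EaCm×2, EacM×2, Eacm×2, eaCM×2, eaCm×2, eacM×2, eacm×2
EeAaCcMm gametes: EACM×1, EACm×1, EAcM×1, EAcm×1, EaCM×1, EaCm×1, EacM×1, Eacm×1, eACM×1, eACm×1, eAcM×1, eAcm×1, eaCM×1, eaCm×1, eacM×1, eacm×1
EeaaCcMm×EeAaCcMm grid (16·16=256): EEAaCCMM=2 EEAaCCMm=4 EEAaCCmm=2 EEAaCcMM=4 EEAaCcMm=8 EEAaCcmm=4 EEAaccMM=2 EEAaccMm=4 EEAaccmm=2 EEaaCCMM=2 EEaaCCMm=4 EEaaCCmm=2 EEaaCcMM=4 EEaaCcMm=8 EEaaCcmm=4 EEaaccMM=2 EEaaccMm=4 EEaaccmm=2 EeAaCCMM=4 EeAaCCMm=8 EeAaCCmm=4 EeAaCcMM=8 EeAaCcMm=16 EeAaCcmm=8 EeAaccMM=4 EeAaccMm=8 EeAaccmm=4 EeaaCCMM=4 EeaaCCMm=8 EeaaCCmm=4 EeaaCcMM=8 EeaaCcMm=16 EeaaCcmm=8 EeaaccMM=4 EeaaccMm=8 Eeaaccmm=4 eeAaCCMM=2 eeAaCCMm=4 eeAaCCmm=2 eeAaCcMM=4 eeAaCcMm=8 eeAaCcmm=4 eeAaccMM=2 eeAaccMm=4 eeAaccmm=2 eeaaCCMM=2 eeaaCCMm=4 eeaaCCmm=2 eeaaCcMM=4 eeaaCcMm=8 eeaaCcmm=4 eeaaccMM=2 eeaaccMm=4 eeaaccmm=2
Eeaaccmm hits 4/256; gcd=4; 4÷4/256÷4 = 1/64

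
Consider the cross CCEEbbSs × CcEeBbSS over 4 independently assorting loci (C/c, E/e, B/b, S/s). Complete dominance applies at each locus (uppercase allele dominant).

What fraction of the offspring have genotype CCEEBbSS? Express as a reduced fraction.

P(CCEEBbSS) = 1/16

CCEEbbSs gametes: CEbS×8, CEbs×8
CcEeBbSS gametes: CEBS×2, CEbS×2, CeBS×2, CebS×2, cEBS×2, cEbS×2, ceBS×2, cebS×2
CCEEbbSs×CcEeBbSS grid (16·16=256): CCEEBbSS=16 CCEEBbSs=16 CCEEbbSS=16 CCEEbbSs=16 CCEeBbSS=16 CCEeBbSs=16 CCEebbSS=16 CCEebbSs=16 CcEEBbSS=16 CcEEBbSs=16 CcEEbbSS=16 CcEEbbSs=16 CcEeBbSS=16 CcEeBbSs=16 CcEebbSS=16 CcEebbSs=16
CCEEBbSS hits 16/256; gcd=16; 16÷16/256÷16 = 1/16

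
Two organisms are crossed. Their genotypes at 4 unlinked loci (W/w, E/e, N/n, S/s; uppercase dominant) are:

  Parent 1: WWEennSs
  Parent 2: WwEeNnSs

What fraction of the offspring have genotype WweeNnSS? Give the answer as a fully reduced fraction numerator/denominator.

P(WweeNnSS) = 1/64

WWEennSs gametes: WEnS×4, WEns×4, WenS×4, Wens×4
WwEeNnSs gametes: WENS×1, WENs×1, WEnS×1, WEns×1, WeNS×1, WeNs×1, WenS×1, Wens×1, wENS×1, wENs×1, wEnS×1, wEns×1, weNS×1, weNs×1, wenS×1, wens×1
WWEennSs×WwEeNnSs grid (16·16=256): WWEENnSS=4 WWEENnSs=8 WWEENnss=4 WWEEnnSS=4 WWEEnnSs=8 WWEEnnss=4 WWEeNnSS=8 WWEeNnSs=16 WWEeNnss=8 WWEennSS=8 WWEennSs=16 WWEennss=8 WWeeNnSS=4 WWeeNnSs=8 WWeeNnss=4 WWeennSS=4 WWeennSs=8 WWeennss=4 WwEENnSS=4 WwEENnSs=8 WwEENnss=4 WwEEnnSS=4 WwEEnnSs=8 WwEEnnss=4 WwEeNnSS=8 WwEeNnSs=16 WwEeNnss=8 WwEennSS=8 WwEennSs=16 WwEennss=8 WweeNnSS=4 WweeNnSs=8 WweeNnss=4 WweennSS=4 WweennSs=8 Wweennss=4
WweeNnSS hits 4/256; gcd=4; 4÷4/256÷4 = 1/64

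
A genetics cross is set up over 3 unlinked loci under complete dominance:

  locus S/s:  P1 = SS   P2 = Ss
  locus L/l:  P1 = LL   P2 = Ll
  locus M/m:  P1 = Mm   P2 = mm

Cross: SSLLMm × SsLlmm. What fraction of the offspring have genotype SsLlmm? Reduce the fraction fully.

P(SsLlmm) = 1/8

SSLLMm gametes: SLM×4, SLm×4
SsLlmm gametes: SLm×2, Slm×2, sLm×2, slm×2
SSLLMm×SsLlmm grid (8·8=64): SSLLMm=8 SSLLmm=8 SSLlMm=8 SSLlmm=8 SsLLMm=8 SsLLmm=8 SsLlMm=8 SsLlmm=8
SsLlmm hits 8/64; gcd=8; 8÷8/64÷8 = 1/8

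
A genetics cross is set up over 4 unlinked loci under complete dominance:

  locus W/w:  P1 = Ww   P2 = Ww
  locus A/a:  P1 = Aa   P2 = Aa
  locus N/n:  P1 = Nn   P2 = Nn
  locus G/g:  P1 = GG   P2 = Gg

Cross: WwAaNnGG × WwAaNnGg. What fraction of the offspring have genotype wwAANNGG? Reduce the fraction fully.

WwAaNnGG gametes: WANG×2, WAnG×2, WaNG×2, WanG×2, wANG×2, wAnG×2, waNG×2, wanG×2
WwAaNnGg gametes: WANG×1, WANg×1, WAnG×1, WAng×1, WaNG×1, WaNg×1, WanG×1, Wang×1, wANG×1, wANg×1, wAnG×1, wAng×1, waNG×1, waNg×1, wanG×1, wang×1
WwAaNnGG×WwAaNnGg grid (16·16=256): WWAANNGG=2 WWAANNGg=2 WWAANnGG=4 WWAANnGg=4 WWAAnnGG=2 WWAAnnGg=2 WWAaNNGG=4 WWAaNNGg=4 WWAaNnGG=8 WWAaNnGg=8 WWAannGG=4 WWAannGg=4 WWaaNNGG=2 WWaaNNGg=2 WWaaNnGG=4 WWaaNnGg=4 WWaannGG=2 WWaannGg=2 WwAANNGG=4 WwAANNGg=4 WwAANnGG=8 WwAANnGg=8 WwAAnnGG=4 WwAAnnGg=4 WwAaNNGG=8 WwAaNNGg=8 WwAaNnGG=16 WwAaNnGg=16 WwAannGG=8 WwAannGg=8 WwaaNNGG=4 WwaaNNGg=4 WwaaNnGG=8 WwaaNnGg=8 WwaannGG=4 WwaannGg=4 wwAANNGG=2 wwAANNGg=2 wwAANnGG=4 wwAANnGg=4 wwAAnnGG=2 wwAAnnGg=2 wwAaNNGG=4 wwAaNNGg=4 wwAaNnGG=8 wwAaNnGg=8 wwAannGG=4 wwAannGg=4 wwaaNNGG=2 wwaaNNGg=2 wwaaNnGG=4 wwaaNnGg=4 wwaannGG=2 wwaannGg=2
wwAANNGG hits 2/256; gcd=2; 2÷2/256÷2 = 1/128

P(wwAANNGG) = 1/128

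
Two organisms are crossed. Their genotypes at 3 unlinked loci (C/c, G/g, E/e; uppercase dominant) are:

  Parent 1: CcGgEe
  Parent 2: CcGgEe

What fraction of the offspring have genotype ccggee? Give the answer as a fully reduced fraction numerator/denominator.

P(ccggee) = 1/64

CcGgEe gametes: CGE×1, CGe×1, CgE×1, Cge×1, cGE×1, cGe×1, cgE×1, cge×1
CcGgEe gametes: CGE×1, CGe×1, CgE×1, Cge×1, cGE×1, cGe×1, cgE×1, cge×1
CcGgEe×CcGgEe grid (8·8=64): CCGGEE=1 CCGGEe=2 CCGGee=1 CCGgEE=2 CCGgEe=4 CCGgee=2 CCggEE=1 CCggEe=2 CCggee=1 CcGGEE=2 CcGGEe=4 CcGGee=2 CcGgEE=4 CcGgEe=8 CcGgee=4 CcggEE=2 CcggEe=4 Ccggee=2 ccGGEE=1 ccGGEe=2 ccGGee=1 ccGgEE=2 ccGgEe=4 ccGgee=2 ccggEE=1 ccggEe=2 ccggee=1
ccggee hits 1/64; gcd=1; 1÷1/64÷1 = 1/64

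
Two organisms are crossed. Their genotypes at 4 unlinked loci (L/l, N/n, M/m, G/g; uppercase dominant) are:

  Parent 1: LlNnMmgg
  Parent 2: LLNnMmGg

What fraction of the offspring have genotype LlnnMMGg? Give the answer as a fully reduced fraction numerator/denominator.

P(LlnnMMGg) = 1/64

LlNnMmgg gametes: LNMg×2, LNmg×2, LnMg×2, Lnmg×2, lNMg×2, lNmg×2, lnMg×2, lnmg×2
LLNnMmGg gametes: LNMG×2, LNMg×2, LNmG×2, LNmg×2, LnMG×2, LnMg×2, LnmG×2, Lnmg×2
LlNnMmgg×LLNnMmGg grid (16·16=256): LLNNMMGg=4 LLNNMMgg=4 LLNNMmGg=8 LLNNMmgg=8 LLNNmmGg=4 LLNNmmgg=4 LLNnMMGg=8 LLNnMMgg=8 LLNnMmGg=16 LLNnMmgg=16 LLNnmmGg=8 LLNnmmgg=8 LLnnMMGg=4 LLnnMMgg=4 LLnnMmGg=8 LLnnMmgg=8 LLnnmmGg=4 LLnnmmgg=4 LlNNMMGg=4 LlNNMMgg=4 LlNNMmGg=8 LlNNMmgg=8 LlNNmmGg=4 LlNNmmgg=4 LlNnMMGg=8 LlNnMMgg=8 LlNnMmGg=16 LlNnMmgg=16 LlNnmmGg=8 LlNnmmgg=8 LlnnMMGg=4 LlnnMMgg=4 LlnnMmGg=8 LlnnMmgg=8 LlnnmmGg=4 Llnnmmgg=4
LlnnMMGg hits 4/256; gcd=4; 4÷4/256÷4 = 1/64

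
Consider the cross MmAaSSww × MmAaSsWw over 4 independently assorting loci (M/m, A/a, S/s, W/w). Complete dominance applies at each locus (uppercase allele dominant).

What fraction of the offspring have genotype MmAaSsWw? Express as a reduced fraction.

MmAaSSww gametes: MASw×4, MaSw×4, mASw×4, maSw×4
MmAaSsWw gametes: MASW×1, MASw×1, MAsW×1, MAsw×1, MaSW×1, MaSw×1, MasW×1, Masw×1, mASW×1, mASw×1, mAsW×1, mAsw×1, maSW×1, maSw×1, masW×1, masw×1
MmAaSSww×MmAaSsWw grid (16·16=256): MMAASSWw=4 MMAASSww=4 MMAASsWw=4 MMAASsww=4 MMAaSSWw=8 MMAaSSww=8 MMAaSsWw=8 MMAaSsww=8 MMaaSSWw=4 MMaaSSww=4 MMaaSsWw=4 MMaaSsww=4 MmAASSWw=8 MmAASSww=8 MmAASsWw=8 MmAASsww=8 MmAaSSWw=16 MmAaSSww=16 MmAaSsWw=16 MmAaSsww=16 MmaaSSWw=8 MmaaSSww=8 MmaaSsWw=8 MmaaSsww=8 mmAASSWw=4 mmAASSww=4 mmAASsWw=4 mmAASsww=4 mmAaSSWw=8 mmAaSSww=8 mmAaSsWw=8 mmAaSsww=8 mmaaSSWw=4 mmaaSSww=4 mmaaSsWw=4 mmaaSsww=4
MmAaSsWw hits 16/256; gcd=16; 16÷16/256÷16 = 1/16

P(MmAaSsWw) = 1/16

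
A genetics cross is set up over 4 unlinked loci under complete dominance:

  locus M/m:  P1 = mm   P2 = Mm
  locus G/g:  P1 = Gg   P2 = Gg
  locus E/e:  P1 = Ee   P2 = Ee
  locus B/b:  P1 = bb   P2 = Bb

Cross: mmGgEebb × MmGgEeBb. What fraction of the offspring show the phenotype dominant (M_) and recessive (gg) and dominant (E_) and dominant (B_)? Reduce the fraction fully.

P(M_ gg E_ B_) = 3/64

mmGgEebb gametes: mGEb×4, mGeb×4, mgEb×4, mgeb×4
MmGgEeBb gametes: MGEB×1, MGEb×1, MGeB×1, MGeb×1, MgEB×1, MgEb×1, MgeB×1, Mgeb×1, mGEB×1, mGEb×1, mGeB×1, mGeb×1, mgEB×1, mgEb×1, mgeB×1, mgeb×1
mmGgEebb×MmGgEeBb grid (16·16=256): MmGGEEBb=4 MmGGEEbb=4 MmGGEeBb=8 MmGGEebb=8 MmGGeeBb=4 MmGGeebb=4 MmGgEEBb=8 MmGgEEbb=8 MmGgEeBb=16 MmGgEebb=16 MmGgeeBb=8 MmGgeebb=8 MmggEEBb=4 MmggEEbb=4 MmggEeBb=8 MmggEebb=8 MmggeeBb=4 Mmggeebb=4 mmGGEEBb=4 mmGGEEbb=4 mmGGEeBb=8 mmGGEebb=8 mmGGeeBb=4 mmGGeebb=4 mmGgEEBb=8 mmGgEEbb=8 mmGgEeBb=16 mmGgEebb=16 mmGgeeBb=8 mmGgeebb=8 mmggEEBb=4 mmggEEbb=4 mmggEeBb=8 mmggEebb=8 mmggeeBb=4 mmggeebb=4
M_ gg E_ B_ hits 12/256; gcd=4; 12÷4/256÷4 = 3/64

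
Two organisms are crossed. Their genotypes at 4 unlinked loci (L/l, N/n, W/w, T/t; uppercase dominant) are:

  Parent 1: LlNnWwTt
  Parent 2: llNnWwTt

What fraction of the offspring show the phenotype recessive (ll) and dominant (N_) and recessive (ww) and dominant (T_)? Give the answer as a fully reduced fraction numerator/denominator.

LlNnWwTt gametes: LNWT×1, LNWt×1, LNwT×1, LNwt×1, LnWT×1, LnWt×1, LnwT×1, Lnwt×1, lNWT×1, lNWt×1, lNwT×1, lNwt×1, lnWT×1, lnWt×1, lnwT×1, lnwt×1
llNnWwTt gametes: lNWT×2, lNWt×2, lNwT×2, lNwt×2, lnWT×2, lnWt×2, lnwT×2, lnwt×2
LlNnWwTt×llNnWwTt grid (16·16=256): LlNNWWTT=2 LlNNWWTt=4 LlNNWWtt=2 LlNNWwTT=4 LlNNWwTt=8 LlNNWwtt=4 LlNNwwTT=2 LlNNwwTt=4 LlNNwwtt=2 LlNnWWTT=4 LlNnWWTt=8 LlNnWWtt=4 LlNnWwTT=8 LlNnWwTt=16 LlNnWwtt=8 LlNnwwTT=4 LlNnwwTt=8 LlNnwwtt=4 LlnnWWTT=2 LlnnWWTt=4 LlnnWWtt=2 LlnnWwTT=4 LlnnWwTt=8 LlnnWwtt=4 LlnnwwTT=2 LlnnwwTt=4 Llnnwwtt=2 llNNWWTT=2 llNNWWTt=4 llNNWWtt=2 llNNWwTT=4 llNNWwTt=8 llNNWwtt=4 llNNwwTT=2 llNNwwTt=4 llNNwwtt=2 llNnWWTT=4 llNnWWTt=8 llNnWWtt=4 llNnWwTT=8 llNnWwTt=16 llNnWwtt=8 llNnwwTT=4 llNnwwTt=8 llNnwwtt=4 llnnWWTT=2 llnnWWTt=4 llnnWWtt=2 llnnWwTT=4 llnnWwTt=8 llnnWwtt=4 llnnwwTT=2 llnnwwTt=4 llnnwwtt=2
ll N_ ww T_ hits 18/256; gcd=2; 18÷2/256÷2 = 9/128

P(ll N_ ww T_) = 9/128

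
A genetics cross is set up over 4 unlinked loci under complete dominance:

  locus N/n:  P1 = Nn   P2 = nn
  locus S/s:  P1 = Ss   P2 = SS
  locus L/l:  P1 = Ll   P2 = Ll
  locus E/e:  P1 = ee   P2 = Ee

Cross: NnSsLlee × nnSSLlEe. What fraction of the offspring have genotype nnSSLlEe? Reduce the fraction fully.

P(nnSSLlEe) = 1/16

NnSsLlee gametes: NSLe×2, NSle×2, NsLe×2, Nsle×2, nSLe×2, nSle×2, nsLe×2, nsle×2
nnSSLlEe gametes: nSLE×4, nSLe×4, nSlE×4, nSle×4
NnSsLlee×nnSSLlEe grid (16·16=256): NnSSLLEe=8 NnSSLLee=8 NnSSLlEe=16 NnSSLlee=16 NnSSllEe=8 NnSSllee=8 NnSsLLEe=8 NnSsLLee=8 NnSsLlEe=16 NnSsLlee=16 NnSsllEe=8 NnSsllee=8 nnSSLLEe=8 nnSSLLee=8 nnSSLlEe=16 nnSSLlee=16 nnSSllEe=8 nnSSllee=8 nnSsLLEe=8 nnSsLLee=8 nnSsLlEe=16 nnSsLlee=16 nnSsllEe=8 nnSsllee=8
nnSSLlEe hits 16/256; gcd=16; 16÷16/256÷16 = 1/16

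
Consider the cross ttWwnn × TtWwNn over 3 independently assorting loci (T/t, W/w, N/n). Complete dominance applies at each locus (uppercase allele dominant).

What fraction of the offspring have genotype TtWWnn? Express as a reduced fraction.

P(TtWWnn) = 1/16

ttWwnn gametes: tWn×4, twn×4
TtWwNn gametes: TWN×1, TWn×1, TwN×1, Twn×1, tWN×1, tWn×1, twN×1, twn×1
ttWwnn×TtWwNn grid (8·8=64): TtWWNn=4 TtWWnn=4 TtWwNn=8 TtWwnn=8 TtwwNn=4 Ttwwnn=4 ttWWNn=4 ttWWnn=4 ttWwNn=8 ttWwnn=8 ttwwNn=4 ttwwnn=4
TtWWnn hits 4/64; gcd=4; 4÷4/64÷4 = 1/16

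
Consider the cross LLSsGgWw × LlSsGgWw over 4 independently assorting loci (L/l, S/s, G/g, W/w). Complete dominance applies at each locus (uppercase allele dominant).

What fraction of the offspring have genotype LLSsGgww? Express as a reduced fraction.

LLSsGgWw gametes: LSGW×2, LSGw×2, LSgW×2, LSgw×2, LsGW×2, LsGw×2, LsgW×2, Lsgw×2
LlSsGgWw gametes: LSGW×1, LSGw×1, LSgW×1, LSgw×1, LsGW×1, LsGw×1, LsgW×1, Lsgw×1, lSGW×1, lSGw×1, lSgW×1, lSgw×1, lsGW×1, lsGw×1, lsgW×1, lsgw×1
LLSsGgWw×LlSsGgWw grid (16·16=256): LLSSGGWW=2 LLSSGGWw=4 LLSSGGww=2 LLSSGgWW=4 LLSSGgWw=8 LLSSGgww=4 LLSSggWW=2 LLSSggWw=4 LLSSggww=2 LLSsGGWW=4 LLSsGGWw=8 LLSsGGww=4 LLSsGgWW=8 LLSsGgWw=16 LLSsGgww=8 LLSsggWW=4 LLSsggWw=8 LLSsggww=4 LLssGGWW=2 LLssGGWw=4 LLssGGww=2 LLssGgWW=4 LLssGgWw=8 LLssGgww=4 LLssggWW=2 LLssggWw=4 LLssggww=2 LlSSGGWW=2 LlSSGGWw=4 LlSSGGww=2 LlSSGgWW=4 LlSSGgWw=8 LlSSGgww=4 LlSSggWW=2 LlSSggWw=4 LlSSggww=2 LlSsGGWW=4 LlSsGGWw=8 LlSsGGww=4 LlSsGgWW=8 LlSsGgWw=16 LlSsGgww=8 LlSsggWW=4 LlSsggWw=8 LlSsggww=4 LlssGGWW=2 LlssGGWw=4 LlssGGww=2 LlssGgWW=4 LlssGgWw=8 LlssGgww=4 LlssggWW=2 LlssggWw=4 Llssggww=2
LLSsGgww hits 8/256; gcd=8; 8÷8/256÷8 = 1/32

P(LLSsGgww) = 1/32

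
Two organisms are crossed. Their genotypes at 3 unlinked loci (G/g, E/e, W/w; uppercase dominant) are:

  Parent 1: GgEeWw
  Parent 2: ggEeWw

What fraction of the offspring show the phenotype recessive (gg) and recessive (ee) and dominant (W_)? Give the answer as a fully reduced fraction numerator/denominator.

P(gg ee W_) = 3/32

GgEeWw gametes: GEW×1, GEw×1, GeW×1, Gew×1, gEW×1, gEw×1, geW×1, gew×1
ggEeWw gametes: gEW×2, gEw×2, geW×2, gew×2
GgEeWw×ggEeWw grid (8·8=64): GgEEWW=2 GgEEWw=4 GgEEww=2 GgEeWW=4 GgEeWw=8 GgEeww=4 GgeeWW=2 GgeeWw=4 Ggeeww=2 ggEEWW=2 ggEEWw=4 ggEEww=2 ggEeWW=4 ggEeWw=8 ggEeww=4 ggeeWW=2 ggeeWw=4 ggeeww=2
gg ee W_ hits 6/64; gcd=2; 6÷2/64÷2 = 3/32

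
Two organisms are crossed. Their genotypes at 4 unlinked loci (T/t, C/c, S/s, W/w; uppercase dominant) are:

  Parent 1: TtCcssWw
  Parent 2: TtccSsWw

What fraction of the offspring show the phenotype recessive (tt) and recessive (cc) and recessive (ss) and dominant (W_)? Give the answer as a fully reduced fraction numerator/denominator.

P(tt cc ss W_) = 3/64

TtCcssWw gametes: TCsW×2, TCsw×2, TcsW×2, Tcsw×2, tCsW×2, tCsw×2, tcsW×2, tcsw×2
TtccSsWw gametes: TcSW×2, TcSw×2, TcsW×2, Tcsw×2, tcSW×2, tcSw×2, tcsW×2, tcsw×2
TtCcssWw×TtccSsWw grid (16·16=256): TTCcSsWW=4 TTCcSsWw=8 TTCcSsww=4 TTCcssWW=4 TTCcssWw=8 TTCcssww=4 TTccSsWW=4 TTccSsWw=8 TTccSsww=4 TTccssWW=4 TTccssWw=8 TTccssww=4 TtCcSsWW=8 TtCcSsWw=16 TtCcSsww=8 TtCcssWW=8 TtCcssWw=16 TtCcssww=8 TtccSsWW=8 TtccSsWw=16 TtccSsww=8 TtccssWW=8 TtccssWw=16 Ttccssww=8 ttCcSsWW=4 ttCcSsWw=8 ttCcSsww=4 ttCcssWW=4 ttCcssWw=8 ttCcssww=4 ttccSsWW=4 ttccSsWw=8 ttccSsww=4 ttccssWW=4 ttccssWw=8 ttccssww=4
tt cc ss W_ hits 12/256; gcd=4; 12÷4/256÷4 = 3/64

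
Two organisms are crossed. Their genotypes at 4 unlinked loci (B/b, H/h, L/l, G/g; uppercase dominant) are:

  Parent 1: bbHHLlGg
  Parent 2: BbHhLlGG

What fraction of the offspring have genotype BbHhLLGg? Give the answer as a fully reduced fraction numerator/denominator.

bbHHLlGg gametes: bHLG×4, bHLg×4, bHlG×4, bHlg×4
BbHhLlGG gametes: BHLG×2, BHlG×2, BhLG×2, BhlG×2, bHLG×2, bHlG×2, bhLG×2, bhlG×2
bbHHLlGg×BbHhLlGG grid (16·16=256): BbHHLLGG=8 BbHHLLGg=8 BbHHLlGG=16 BbHHLlGg=16 BbHHllGG=8 BbHHllGg=8 BbHhLLGG=8 BbHhLLGg=8 BbHhLlGG=16 BbHhLlGg=16 BbHhllGG=8 BbHhllGg=8 bbHHLLGG=8 bbHHLLGg=8 bbHHLlGG=16 bbHHLlGg=16 bbHHllGG=8 bbHHllGg=8 bbHhLLGG=8 bbHhLLGg=8 bbHhLlGG=16 bbHhLlGg=16 bbHhllGG=8 bbHhllGg=8
BbHhLLGg hits 8/256; gcd=8; 8÷8/256÷8 = 1/32

P(BbHhLLGg) = 1/32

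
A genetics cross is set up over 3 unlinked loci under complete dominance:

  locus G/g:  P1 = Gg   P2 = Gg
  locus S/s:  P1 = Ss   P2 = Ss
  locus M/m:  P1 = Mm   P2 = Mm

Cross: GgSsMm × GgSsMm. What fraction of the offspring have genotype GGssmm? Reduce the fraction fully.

P(GGssmm) = 1/64

GgSsMm gametes: GSM×1, GSm×1, GsM×1, Gsm×1, gSM×1, gSm×1, gsM×1, gsm×1
GgSsMm gametes: GSM×1, GSm×1, GsM×1, Gsm×1, gSM×1, gSm×1, gsM×1, gsm×1
GgSsMm×GgSsMm grid (8·8=64): GGSSMM=1 GGSSMm=2 GGSSmm=1 GGSsMM=2 GGSsMm=4 GGSsmm=2 GGssMM=1 GGssMm=2 GGssmm=1 GgSSMM=2 GgSSMm=4 GgSSmm=2 GgSsMM=4 GgSsMm=8 GgSsmm=4 GgssMM=2 GgssMm=4 Ggssmm=2 ggSSMM=1 ggSSMm=2 ggSSmm=1 ggSsMM=2 ggSsMm=4 ggSsmm=2 ggssMM=1 ggssMm=2 ggssmm=1
GGssmm hits 1/64; gcd=1; 1÷1/64÷1 = 1/64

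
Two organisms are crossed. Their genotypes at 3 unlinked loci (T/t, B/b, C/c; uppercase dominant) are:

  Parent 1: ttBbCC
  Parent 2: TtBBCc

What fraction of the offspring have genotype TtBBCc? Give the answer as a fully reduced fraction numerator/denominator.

P(TtBBCc) = 1/8

ttBbCC gametes: tBC×4, tbC×4
TtBBCc gametes: TBC×2, TBc×2, tBC×2, tBc×2
ttBbCC×TtBBCc grid (8·8=64): TtBBCC=8 TtBBCc=8 TtBbCC=8 TtBbCc=8 ttBBCC=8 ttBBCc=8 ttBbCC=8 ttBbCc=8
TtBBCc hits 8/64; gcd=8; 8÷8/64÷8 = 1/8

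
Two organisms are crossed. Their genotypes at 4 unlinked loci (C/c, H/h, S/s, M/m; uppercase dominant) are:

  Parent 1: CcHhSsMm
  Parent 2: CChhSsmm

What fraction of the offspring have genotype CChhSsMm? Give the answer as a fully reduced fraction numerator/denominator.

CcHhSsMm gametes: CHSM×1, CHSm×1, CHsM×1, CHsm×1, ChSM×1, ChSm×1, ChsM×1, Chsm×1, cHSM×1, cHSm×1, cHsM×1, cHsm×1, chSM×1, chSm×1, chsM×1, chsm×1
CChhSsmm gametes: ChSm×8, Chsm×8
CcHhSsMm×CChhSsmm grid (16·16=256): CCHhSSMm=8 CCHhSSmm=8 CCHhSsMm=16 CCHhSsmm=16 CCHhssMm=8 CCHhssmm=8 CChhSSMm=8 CChhSSmm=8 CChhSsMm=16 CChhSsmm=16 CChhssMm=8 CChhssmm=8 CcHhSSMm=8 CcHhSSmm=8 CcHhSsMm=16 CcHhSsmm=16 CcHhssMm=8 CcHhssmm=8 CchhSSMm=8 CchhSSmm=8 CchhSsMm=16 CchhSsmm=16 CchhssMm=8 Cchhssmm=8
CChhSsMm hits 16/256; gcd=16; 16÷16/256÷16 = 1/16

P(CChhSsMm) = 1/16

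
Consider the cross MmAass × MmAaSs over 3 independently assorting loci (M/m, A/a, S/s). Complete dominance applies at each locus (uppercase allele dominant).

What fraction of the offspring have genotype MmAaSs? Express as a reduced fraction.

P(MmAaSs) = 1/8

MmAass gametes: MAs×2, Mas×2, mAs×2, mas×2
MmAaSs gametes: MAS×1, MAs×1, MaS×1, Mas×1, mAS×1, mAs×1, maS×1, mas×1
MmAass×MmAaSs grid (8·8=64): MMAASs=2 MMAAss=2 MMAaSs=4 MMAass=4 MMaaSs=2 MMaass=2 MmAASs=4 MmAAss=4 MmAaSs=8 MmAass=8 MmaaSs=4 Mmaass=4 mmAASs=2 mmAAss=2 mmAaSs=4 mmAass=4 mmaaSs=2 mmaass=2
MmAaSs hits 8/64; gcd=8; 8÷8/64÷8 = 1/8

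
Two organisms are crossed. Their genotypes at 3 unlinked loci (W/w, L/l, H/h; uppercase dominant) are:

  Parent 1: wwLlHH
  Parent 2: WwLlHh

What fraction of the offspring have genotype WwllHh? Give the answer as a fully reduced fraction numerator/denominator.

wwLlHH gametes: wLH×4, wlH×4
WwLlHh gametes: WLH×1, WLh×1, WlH×1, Wlh×1, wLH×1, wLh×1, wlH×1, wlh×1
wwLlHH×WwLlHh grid (8·8=64): WwLLHH=4 WwLLHh=4 WwLlHH=8 WwLlHh=8 WwllHH=4 WwllHh=4 wwLLHH=4 wwLLHh=4 wwLlHH=8 wwLlHh=8 wwllHH=4 wwllHh=4
WwllHh hits 4/64; gcd=4; 4÷4/64÷4 = 1/16

P(WwllHh) = 1/16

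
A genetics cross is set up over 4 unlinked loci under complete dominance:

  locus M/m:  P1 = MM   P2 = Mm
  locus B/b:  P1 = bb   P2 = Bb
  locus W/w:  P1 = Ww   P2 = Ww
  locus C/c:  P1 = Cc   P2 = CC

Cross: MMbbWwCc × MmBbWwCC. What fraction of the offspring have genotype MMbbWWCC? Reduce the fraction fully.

MMbbWwCc gametes: MbWC×4, MbWc×4, MbwC×4, Mbwc×4
MmBbWwCC gametes: MBWC×2, MBwC×2, MbWC×2, MbwC×2, mBWC×2, mBwC×2, mbWC×2, mbwC×2
MMbbWwCc×MmBbWwCC grid (16·16=256): MMBbWWCC=8 MMBbWWCc=8 MMBbWwCC=16 MMBbWwCc=16 MMBbwwCC=8 MMBbwwCc=8 MMbbWWCC=8 MMbbWWCc=8 MMbbWwCC=16 MMbbWwCc=16 MMbbwwCC=8 MMbbwwCc=8 MmBbWWCC=8 MmBbWWCc=8 MmBbWwCC=16 MmBbWwCc=16 MmBbwwCC=8 MmBbwwCc=8 MmbbWWCC=8 MmbbWWCc=8 MmbbWwCC=16 MmbbWwCc=16 MmbbwwCC=8 MmbbwwCc=8
MMbbWWCC hits 8/256; gcd=8; 8÷8/256÷8 = 1/32

P(MMbbWWCC) = 1/32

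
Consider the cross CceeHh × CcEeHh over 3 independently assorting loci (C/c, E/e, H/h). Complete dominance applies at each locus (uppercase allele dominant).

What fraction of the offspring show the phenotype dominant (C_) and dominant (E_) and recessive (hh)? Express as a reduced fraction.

P(C_ E_ hh) = 3/32

CceeHh gametes: CeH×2, Ceh×2, ceH×2, ceh×2
CcEeHh gametes: CEH×1, CEh×1, CeH×1, Ceh×1, cEH×1, cEh×1, ceH×1, ceh×1
CceeHh×CcEeHh grid (8·8=64): CCEeHH=2 CCEeHh=4 CCEehh=2 CCeeHH=2 CCeeHh=4 CCeehh=2 CcEeHH=4 CcEeHh=8 CcEehh=4 CceeHH=4 CceeHh=8 Cceehh=4 ccEeHH=2 ccEeHh=4 ccEehh=2 cceeHH=2 cceeHh=4 cceehh=2
C_ E_ hh hits 6/64; gcd=2; 6÷2/64÷2 = 3/32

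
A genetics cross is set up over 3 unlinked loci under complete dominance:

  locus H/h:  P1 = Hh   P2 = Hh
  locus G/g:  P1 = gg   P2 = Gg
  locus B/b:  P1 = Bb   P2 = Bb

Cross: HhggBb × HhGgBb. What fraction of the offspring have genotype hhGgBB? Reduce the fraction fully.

P(hhGgBB) = 1/32

HhggBb gametes: HgB×2, Hgb×2, hgB×2, hgb×2
HhGgBb gametes: HGB×1, HGb×1, HgB×1, Hgb×1, hGB×1, hGb×1, hgB×1, hgb×1
HhggBb×HhGgBb grid (8·8=64): HHGgBB=2 HHGgBb=4 HHGgbb=2 HHggBB=2 HHggBb=4 HHggbb=2 HhGgBB=4 HhGgBb=8 HhGgbb=4 HhggBB=4 HhggBb=8 Hhggbb=4 hhGgBB=2 hhGgBb=4 hhGgbb=2 hhggBB=2 hhggBb=4 hhggbb=2
hhGgBB hits 2/64; gcd=2; 2÷2/64÷2 = 1/32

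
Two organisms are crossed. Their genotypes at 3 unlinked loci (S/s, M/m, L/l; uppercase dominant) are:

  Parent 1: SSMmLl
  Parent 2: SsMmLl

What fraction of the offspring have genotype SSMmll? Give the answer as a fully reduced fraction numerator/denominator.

P(SSMmll) = 1/16

SSMmLl gametes: SML×2, SMl×2, SmL×2, Sml×2
SsMmLl gametes: SML×1, SMl×1, SmL×1, Sml×1, sML×1, sMl×1, smL×1, sml×1
SSMmLl×SsMmLl grid (8·8=64): SSMMLL=2 SSMMLl=4 SSMMll=2 SSMmLL=4 SSMmLl=8 SSMmll=4 SSmmLL=2 SSmmLl=4 SSmmll=2 SsMMLL=2 SsMMLl=4 SsMMll=2 SsMmLL=4 SsMmLl=8 SsMmll=4 SsmmLL=2 SsmmLl=4 Ssmmll=2
SSMmll hits 4/64; gcd=4; 4÷4/64÷4 = 1/16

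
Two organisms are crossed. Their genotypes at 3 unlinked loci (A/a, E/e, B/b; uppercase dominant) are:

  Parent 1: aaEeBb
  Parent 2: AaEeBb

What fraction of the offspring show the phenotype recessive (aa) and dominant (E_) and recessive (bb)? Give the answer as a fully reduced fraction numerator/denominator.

P(aa E_ bb) = 3/32

aaEeBb gametes: aEB×2, aEb×2, aeB×2, aeb×2
AaEeBb gametes: AEB×1, AEb×1, AeB×1, Aeb×1, aEB×1, aEb×1, aeB×1, aeb×1
aaEeBb×AaEeBb grid (8·8=64): AaEEBB=2 AaEEBb=4 AaEEbb=2 AaEeBB=4 AaEeBb=8 AaEebb=4 AaeeBB=2 AaeeBb=4 Aaeebb=2 aaEEBB=2 aaEEBb=4 aaEEbb=2 aaEeBB=4 aaEeBb=8 aaEebb=4 aaeeBB=2 aaeeBb=4 aaeebb=2
aa E_ bb hits 6/64; gcd=2; 6÷2/64÷2 = 3/32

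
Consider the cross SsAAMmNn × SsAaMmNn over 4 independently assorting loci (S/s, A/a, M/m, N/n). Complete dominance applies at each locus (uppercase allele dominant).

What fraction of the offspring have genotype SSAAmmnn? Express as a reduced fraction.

SsAAMmNn gametes: SAMN×2, SAMn×2, SAmN×2, SAmn×2, sAMN×2, sAMn×2, sAmN×2, sAmn×2
SsAaMmNn gametes: SAMN×1, SAMn×1, SAmN×1, SAmn×1, SaMN×1, SaMn×1, SamN×1, Samn×1, sAMN×1, sAMn×1, sAmN×1, sAmn×1, saMN×1, saMn×1, samN×1, samn×1
SsAAMmNn×SsAaMmNn grid (16·16=256): SSAAMMNN=2 SSAAMMNn=4 SSAAMMnn=2 SSAAMmNN=4 SSAAMmNn=8 SSAAMmnn=4 SSAAmmNN=2 SSAAmmNn=4 SSAAmmnn=2 SSAaMMNN=2 SSAaMMNn=4 SSAaMMnn=2 SSAaMmNN=4 SSAaMmNn=8 SSAaMmnn=4 SSAammNN=2 SSAammNn=4 SSAammnn=2 SsAAMMNN=4 SsAAMMNn=8 SsAAMMnn=4 SsAAMmNN=8 SsAAMmNn=16 SsAAMmnn=8 SsAAmmNN=4 SsAAmmNn=8 SsAAmmnn=4 SsAaMMNN=4 SsAaMMNn=8 SsAaMMnn=4 SsAaMmNN=8 SsAaMmNn=16 SsAaMmnn=8 SsAammNN=4 SsAammNn=8 SsAammnn=4 ssAAMMNN=2 ssAAMMNn=4 ssAAMMnn=2 ssAAMmNN=4 ssAAMmNn=8 ssAAMmnn=4 ssAAmmNN=2 ssAAmmNn=4 ssAAmmnn=2 ssAaMMNN=2 ssAaMMNn=4 ssAaMMnn=2 ssAaMmNN=4 ssAaMmNn=8 ssAaMmnn=4 ssAammNN=2 ssAammNn=4 ssAammnn=2
SSAAmmnn hits 2/256; gcd=2; 2÷2/256÷2 = 1/128

P(SSAAmmnn) = 1/128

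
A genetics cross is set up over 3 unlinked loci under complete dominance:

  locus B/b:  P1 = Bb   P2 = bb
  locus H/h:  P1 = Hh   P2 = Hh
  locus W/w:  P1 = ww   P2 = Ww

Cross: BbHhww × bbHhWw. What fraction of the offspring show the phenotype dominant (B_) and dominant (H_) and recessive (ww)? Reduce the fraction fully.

BbHhww gametes: BHw×2, Bhw×2, bHw×2, bhw×2
bbHhWw gametes: bHW×2, bHw×2, bhW×2, bhw×2
BbHhww×bbHhWw grid (8·8=64): BbHHWw=4 BbHHww=4 BbHhWw=8 BbHhww=8 BbhhWw=4 Bbhhww=4 bbHHWw=4 bbHHww=4 bbHhWw=8 bbHhww=8 bbhhWw=4 bbhhww=4
B_ H_ ww hits 12/64; gcd=4; 12÷4/64÷4 = 3/16

P(B_ H_ ww) = 3/16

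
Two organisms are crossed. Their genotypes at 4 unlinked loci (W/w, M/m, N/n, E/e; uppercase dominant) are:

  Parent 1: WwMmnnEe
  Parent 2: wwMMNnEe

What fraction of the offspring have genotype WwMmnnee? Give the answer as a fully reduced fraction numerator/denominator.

WwMmnnEe gametes: WMnE×2, WMne×2, WmnE×2, Wmne×2, wMnE×2, wMne×2, wmnE×2, wmne×2
wwMMNnEe gametes: wMNE×4, wMNe×4, wMnE×4, wMne×4
WwMmnnEe×wwMMNnEe grid (16·16=256): WwMMNnEE=8 WwMMNnEe=16 WwMMNnee=8 WwMMnnEE=8 WwMMnnEe=16 WwMMnnee=8 WwMmNnEE=8 WwMmNnEe=16 WwMmNnee=8 WwMmnnEE=8 WwMmnnEe=16 WwMmnnee=8 wwMMNnEE=8 wwMMNnEe=16 wwMMNnee=8 wwMMnnEE=8 wwMMnnEe=16 wwMMnnee=8 wwMmNnEE=8 wwMmNnEe=16 wwMmNnee=8 wwMmnnEE=8 wwMmnnEe=16 wwMmnnee=8
WwMmnnee hits 8/256; gcd=8; 8÷8/256÷8 = 1/32

P(WwMmnnee) = 1/32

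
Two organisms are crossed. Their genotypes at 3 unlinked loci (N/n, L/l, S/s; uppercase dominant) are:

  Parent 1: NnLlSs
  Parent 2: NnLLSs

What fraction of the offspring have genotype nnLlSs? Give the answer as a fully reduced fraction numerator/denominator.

P(nnLlSs) = 1/16

NnLlSs gametes: NLS×1, NLs×1, NlS×1, Nls×1, nLS×1, nLs×1, nlS×1, nls×1
NnLLSs gametes: NLS×2, NLs×2, nLS×2, nLs×2
NnLlSs×NnLLSs grid (8·8=64): NNLLSS=2 NNLLSs=4 NNLLss=2 NNLlSS=2 NNLlSs=4 NNLlss=2 NnLLSS=4 NnLLSs=8 NnLLss=4 NnLlSS=4 NnLlSs=8 NnLlss=4 nnLLSS=2 nnLLSs=4 nnLLss=2 nnLlSS=2 nnLlSs=4 nnLlss=2
nnLlSs hits 4/64; gcd=4; 4÷4/64÷4 = 1/16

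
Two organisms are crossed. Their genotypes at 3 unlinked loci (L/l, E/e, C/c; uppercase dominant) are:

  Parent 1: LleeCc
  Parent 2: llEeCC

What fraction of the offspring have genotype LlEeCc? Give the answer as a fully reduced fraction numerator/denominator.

LleeCc gametes: LeC×2, Lec×2, leC×2, lec×2
llEeCC gametes: lEC×4, leC×4
LleeCc×llEeCC grid (8·8=64): LlEeCC=8 LlEeCc=8 LleeCC=8 LleeCc=8 llEeCC=8 llEeCc=8 lleeCC=8 lleeCc=8
LlEeCc hits 8/64; gcd=8; 8÷8/64÷8 = 1/8

P(LlEeCc) = 1/8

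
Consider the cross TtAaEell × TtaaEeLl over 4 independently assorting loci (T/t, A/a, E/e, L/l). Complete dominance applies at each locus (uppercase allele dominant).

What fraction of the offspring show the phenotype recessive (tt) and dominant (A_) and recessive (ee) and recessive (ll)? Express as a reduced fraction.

P(tt A_ ee ll) = 1/64

TtAaEell gametes: TAEl×2, TAel×2, TaEl×2, Tael×2, tAEl×2, tAel×2, taEl×2, tael×2
TtaaEeLl gametes: TaEL×2, TaEl×2, TaeL×2, Tael×2, taEL×2, taEl×2, taeL×2, tael×2
TtAaEell×TtaaEeLl grid (16·16=256): TTAaEELl=4 TTAaEEll=4 TTAaEeLl=8 TTAaEell=8 TTAaeeLl=4 TTAaeell=4 TTaaEELl=4 TTaaEEll=4 TTaaEeLl=8 TTaaEell=8 TTaaeeLl=4 TTaaeell=4 TtAaEELl=8 TtAaEEll=8 TtAaEeLl=16 TtAaEell=16 TtAaeeLl=8 TtAaeell=8 TtaaEELl=8 TtaaEEll=8 TtaaEeLl=16 TtaaEell=16 TtaaeeLl=8 Ttaaeell=8 ttAaEELl=4 ttAaEEll=4 ttAaEeLl=8 ttAaEell=8 ttAaeeLl=4 ttAaeell=4 ttaaEELl=4 ttaaEEll=4 ttaaEeLl=8 ttaaEell=8 ttaaeeLl=4 ttaaeell=4
tt A_ ee ll hits 4/256; gcd=4; 4÷4/256÷4 = 1/64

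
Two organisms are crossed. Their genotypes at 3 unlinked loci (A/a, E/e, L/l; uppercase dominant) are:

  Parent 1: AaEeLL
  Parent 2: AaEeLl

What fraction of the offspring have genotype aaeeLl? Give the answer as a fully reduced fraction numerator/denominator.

P(aaeeLl) = 1/32

AaEeLL gametes: AEL×2, AeL×2, aEL×2, aeL×2
AaEeLl gametes: AEL×1, AEl×1, AeL×1, Ael×1, aEL×1, aEl×1, aeL×1, ael×1
AaEeLL×AaEeLl grid (8·8=64): AAEELL=2 AAEELl=2 AAEeLL=4 AAEeLl=4 AAeeLL=2 AAeeLl=2 AaEELL=4 AaEELl=4 AaEeLL=8 AaEeLl=8 AaeeLL=4 AaeeLl=4 aaEELL=2 aaEELl=2 aaEeLL=4 aaEeLl=4 aaeeLL=2 aaeeLl=2
aaeeLl hits 2/64; gcd=2; 2÷2/64÷2 = 1/32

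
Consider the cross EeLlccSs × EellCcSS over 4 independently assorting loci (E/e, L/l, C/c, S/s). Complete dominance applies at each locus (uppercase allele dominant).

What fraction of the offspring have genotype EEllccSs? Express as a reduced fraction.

EeLlccSs gametes: ELcS×2, ELcs×2, ElcS×2, Elcs×2, eLcS×2, eLcs×2, elcS×2, elcs×2
EellCcSS gametes: ElCS×4, ElcS×4, elCS×4, elcS×4
EeLlccSs×EellCcSS grid (16·16=256): EELlCcSS=8 EELlCcSs=8 EELlccSS=8 EELlccSs=8 EEllCcSS=8 EEllCcSs=8 EEllccSS=8 EEllccSs=8 EeLlCcSS=16 EeLlCcSs=16 EeLlccSS=16 EeLlccSs=16 EellCcSS=16 EellCcSs=16 EellccSS=16 EellccSs=16 eeLlCcSS=8 eeLlCcSs=8 eeLlccSS=8 eeLlccSs=8 eellCcSS=8 eellCcSs=8 eellccSS=8 eellccSs=8
EEllccSs hits 8/256; gcd=8; 8÷8/256÷8 = 1/32

P(EEllccSs) = 1/32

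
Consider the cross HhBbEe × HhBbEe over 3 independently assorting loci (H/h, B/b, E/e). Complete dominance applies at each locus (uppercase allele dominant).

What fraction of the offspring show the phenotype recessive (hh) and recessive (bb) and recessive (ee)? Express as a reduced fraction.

HhBbEe gametes: HBE×1, HBe×1, HbE×1, Hbe×1, hBE×1, hBe×1, hbE×1, hbe×1
HhBbEe gametes: HBE×1, HBe×1, HbE×1, Hbe×1, hBE×1, hBe×1, hbE×1, hbe×1
HhBbEe×HhBbEe grid (8·8=64): HHBBEE=1 HHBBEe=2 HHBBee=1 HHBbEE=2 HHBbEe=4 HHBbee=2 HHbbEE=1 HHbbEe=2 HHbbee=1 HhBBEE=2 HhBBEe=4 HhBBee=2 HhBbEE=4 HhBbEe=8 HhBbee=4 HhbbEE=2 HhbbEe=4 Hhbbee=2 hhBBEE=1 hhBBEe=2 hhBBee=1 hhBbEE=2 hhBbEe=4 hhBbee=2 hhbbEE=1 hhbbEe=2 hhbbee=1
hh bb ee hits 1/64; gcd=1; 1÷1/64÷1 = 1/64

P(hh bb ee) = 1/64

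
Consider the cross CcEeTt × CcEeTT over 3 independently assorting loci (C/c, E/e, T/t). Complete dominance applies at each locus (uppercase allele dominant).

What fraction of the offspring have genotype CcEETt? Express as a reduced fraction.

CcEeTt gametes: CET×1, CEt×1, CeT×1, Cet×1, cET×1, cEt×1, ceT×1, cet×1
CcEeTT gametes: CET×2, CeT×2, cET×2, ceT×2
CcEeTt×CcEeTT grid (8·8=64): CCEETT=2 CCEETt=2 CCEeTT=4 CCEeTt=4 CCeeTT=2 CCeeTt=2 CcEETT=4 CcEETt=4 CcEeTT=8 CcEeTt=8 CceeTT=4 CceeTt=4 ccEETT=2 ccEETt=2 ccEeTT=4 ccEeTt=4 cceeTT=2 cceeTt=2
CcEETt hits 4/64; gcd=4; 4÷4/64÷4 = 1/16

P(CcEETt) = 1/16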